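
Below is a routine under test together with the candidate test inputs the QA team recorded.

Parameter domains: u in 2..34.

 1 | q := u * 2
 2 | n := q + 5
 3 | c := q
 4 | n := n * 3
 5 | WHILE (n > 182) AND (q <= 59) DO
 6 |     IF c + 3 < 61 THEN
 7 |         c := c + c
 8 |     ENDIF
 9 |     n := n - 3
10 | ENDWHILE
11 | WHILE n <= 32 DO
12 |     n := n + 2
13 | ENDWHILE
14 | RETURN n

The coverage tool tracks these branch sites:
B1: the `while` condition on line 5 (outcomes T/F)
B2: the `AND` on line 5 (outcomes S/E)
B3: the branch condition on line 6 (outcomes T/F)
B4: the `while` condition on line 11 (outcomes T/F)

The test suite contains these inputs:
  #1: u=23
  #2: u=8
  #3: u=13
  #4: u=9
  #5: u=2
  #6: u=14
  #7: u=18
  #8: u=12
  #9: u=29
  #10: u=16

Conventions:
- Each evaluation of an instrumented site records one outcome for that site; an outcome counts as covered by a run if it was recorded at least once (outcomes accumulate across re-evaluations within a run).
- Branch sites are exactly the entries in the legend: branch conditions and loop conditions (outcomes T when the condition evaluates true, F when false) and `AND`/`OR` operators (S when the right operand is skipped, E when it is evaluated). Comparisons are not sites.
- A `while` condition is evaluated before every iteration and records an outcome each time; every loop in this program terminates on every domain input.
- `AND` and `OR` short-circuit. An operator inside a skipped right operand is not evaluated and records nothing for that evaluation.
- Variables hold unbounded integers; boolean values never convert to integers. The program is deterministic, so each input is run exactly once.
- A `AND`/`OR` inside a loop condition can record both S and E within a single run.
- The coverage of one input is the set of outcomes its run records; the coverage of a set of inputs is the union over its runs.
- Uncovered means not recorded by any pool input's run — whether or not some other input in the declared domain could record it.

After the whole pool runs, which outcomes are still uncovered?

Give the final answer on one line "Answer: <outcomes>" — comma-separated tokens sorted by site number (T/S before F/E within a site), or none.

input #1 (u=23): events B2->S, B1->F, B4->F; covers B1=F, B2=S, B4=F
input #2 (u=8): events B2->S, B1->F, B4->F; covers B1=F, B2=S, B4=F
input #3 (u=13): events B2->S, B1->F, B4->F; covers B1=F, B2=S, B4=F
input #4 (u=9): events B2->S, B1->F, B4->F; covers B1=F, B2=S, B4=F
input #5 (u=2): events B2->S, B1->F, B4->T, B4->T, B4->T, B4->F; covers B1=F, B2=S, B4=T, B4=F
input #6 (u=14): events B2->S, B1->F, B4->F; covers B1=F, B2=S, B4=F
input #7 (u=18): events B2->S, B1->F, B4->F; covers B1=F, B2=S, B4=F
input #8 (u=12): events B2->S, B1->F, B4->F; covers B1=F, B2=S, B4=F
input #9 (u=29): events B2->E, B1->T, B3->F, B2->E, B1->T, B3->F, B2->E, B1->T, B3->F, B2->S, B1->F, B4->F; covers B1=T, B1=F, B2=S, B2=E, B3=F, B4=F
input #10 (u=16): events B2->S, B1->F, B4->F; covers B1=F, B2=S, B4=F
union over the pool: B1=T, B1=F, B2=S, B2=E, B3=F, B4=T, B4=F
uncovered (1 of 8): B3=T

Answer: B3=T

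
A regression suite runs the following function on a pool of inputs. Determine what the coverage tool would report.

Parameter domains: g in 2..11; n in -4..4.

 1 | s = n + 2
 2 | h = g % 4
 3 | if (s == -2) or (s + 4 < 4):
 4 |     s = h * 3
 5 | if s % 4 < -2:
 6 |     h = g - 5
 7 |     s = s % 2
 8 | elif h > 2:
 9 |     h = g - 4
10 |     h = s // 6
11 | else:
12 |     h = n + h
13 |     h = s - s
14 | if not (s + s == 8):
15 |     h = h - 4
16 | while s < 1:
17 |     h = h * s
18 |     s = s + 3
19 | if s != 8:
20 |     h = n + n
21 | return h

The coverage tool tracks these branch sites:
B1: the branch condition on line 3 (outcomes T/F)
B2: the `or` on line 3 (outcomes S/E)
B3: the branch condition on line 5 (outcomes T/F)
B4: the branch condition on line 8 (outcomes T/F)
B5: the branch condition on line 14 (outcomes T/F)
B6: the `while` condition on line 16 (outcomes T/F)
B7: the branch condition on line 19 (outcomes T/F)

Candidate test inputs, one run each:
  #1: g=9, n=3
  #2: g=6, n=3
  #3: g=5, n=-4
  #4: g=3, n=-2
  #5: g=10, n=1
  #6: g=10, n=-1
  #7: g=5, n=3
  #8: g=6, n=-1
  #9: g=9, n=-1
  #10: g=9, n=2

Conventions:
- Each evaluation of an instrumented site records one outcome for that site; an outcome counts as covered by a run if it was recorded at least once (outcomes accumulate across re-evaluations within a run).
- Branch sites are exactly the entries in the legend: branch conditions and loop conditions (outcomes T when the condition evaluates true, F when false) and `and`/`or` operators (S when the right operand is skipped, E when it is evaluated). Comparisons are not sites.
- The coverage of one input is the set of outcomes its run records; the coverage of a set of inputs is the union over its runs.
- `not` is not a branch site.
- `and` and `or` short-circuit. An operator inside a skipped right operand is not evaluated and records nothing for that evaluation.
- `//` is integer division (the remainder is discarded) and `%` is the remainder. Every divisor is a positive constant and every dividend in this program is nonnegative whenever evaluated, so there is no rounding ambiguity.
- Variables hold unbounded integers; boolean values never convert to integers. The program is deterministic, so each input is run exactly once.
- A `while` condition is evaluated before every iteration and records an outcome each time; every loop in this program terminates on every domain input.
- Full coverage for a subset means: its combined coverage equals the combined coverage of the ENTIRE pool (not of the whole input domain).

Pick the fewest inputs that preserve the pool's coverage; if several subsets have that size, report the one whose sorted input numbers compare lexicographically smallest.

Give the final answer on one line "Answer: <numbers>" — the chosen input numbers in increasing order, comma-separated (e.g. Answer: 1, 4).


#1 (g=9, n=3) -> B2->E, B1->F, B3->F, B4->F, B5->T, B6->F, B7->T; covered: B1=F, B2=E, B3=F, B4=F, B5=T, B6=F, B7=T
#2 (g=6, n=3) -> B2->E, B1->F, B3->F, B4->F, B5->T, B6->F, B7->T; covered: B1=F, B2=E, B3=F, B4=F, B5=T, B6=F, B7=T
#3 (g=5, n=-4) -> B2->S, B1->T, B3->F, B4->F, B5->T, B6->F, B7->T; covered: B1=T, B2=S, B3=F, B4=F, B5=T, B6=F, B7=T
#4 (g=3, n=-2) -> B2->E, B1->F, B3->F, B4->T, B5->T, B6->T, B6->F, B7->T; covered: B1=F, B2=E, B3=F, B4=T, B5=T, B6=T, B6=F, B7=T
#5 (g=10, n=1) -> B2->E, B1->F, B3->F, B4->F, B5->T, B6->F, B7->T; covered: B1=F, B2=E, B3=F, B4=F, B5=T, B6=F, B7=T
#6 (g=10, n=-1) -> B2->E, B1->F, B3->F, B4->F, B5->T, B6->F, B7->T; covered: B1=F, B2=E, B3=F, B4=F, B5=T, B6=F, B7=T
#7 (g=5, n=3) -> B2->E, B1->F, B3->F, B4->F, B5->T, B6->F, B7->T; covered: B1=F, B2=E, B3=F, B4=F, B5=T, B6=F, B7=T
#8 (g=6, n=-1) -> B2->E, B1->F, B3->F, B4->F, B5->T, B6->F, B7->T; covered: B1=F, B2=E, B3=F, B4=F, B5=T, B6=F, B7=T
#9 (g=9, n=-1) -> B2->E, B1->F, B3->F, B4->F, B5->T, B6->F, B7->T; covered: B1=F, B2=E, B3=F, B4=F, B5=T, B6=F, B7=T
#10 (g=9, n=2) -> B2->E, B1->F, B3->F, B4->F, B5->F, B6->F, B7->T; covered: B1=F, B2=E, B3=F, B4=F, B5=F, B6=F, B7=T
the full pool covers 12 outcomes: B1=T, B1=F, B2=S, B2=E, B3=F, B4=T, B4=F, B5=T, B5=F, B6=T, B6=F, B7=T
every size-1 subset falls short of the 12 outcomes (best: 8/12)
every size-2 subset falls short of the 12 outcomes (best: 11/12)
the canonical winner is {3, 4, 10}: size 3, full 12-outcome coverage, earliest index list among size-3 covers
Answer: 3, 4, 10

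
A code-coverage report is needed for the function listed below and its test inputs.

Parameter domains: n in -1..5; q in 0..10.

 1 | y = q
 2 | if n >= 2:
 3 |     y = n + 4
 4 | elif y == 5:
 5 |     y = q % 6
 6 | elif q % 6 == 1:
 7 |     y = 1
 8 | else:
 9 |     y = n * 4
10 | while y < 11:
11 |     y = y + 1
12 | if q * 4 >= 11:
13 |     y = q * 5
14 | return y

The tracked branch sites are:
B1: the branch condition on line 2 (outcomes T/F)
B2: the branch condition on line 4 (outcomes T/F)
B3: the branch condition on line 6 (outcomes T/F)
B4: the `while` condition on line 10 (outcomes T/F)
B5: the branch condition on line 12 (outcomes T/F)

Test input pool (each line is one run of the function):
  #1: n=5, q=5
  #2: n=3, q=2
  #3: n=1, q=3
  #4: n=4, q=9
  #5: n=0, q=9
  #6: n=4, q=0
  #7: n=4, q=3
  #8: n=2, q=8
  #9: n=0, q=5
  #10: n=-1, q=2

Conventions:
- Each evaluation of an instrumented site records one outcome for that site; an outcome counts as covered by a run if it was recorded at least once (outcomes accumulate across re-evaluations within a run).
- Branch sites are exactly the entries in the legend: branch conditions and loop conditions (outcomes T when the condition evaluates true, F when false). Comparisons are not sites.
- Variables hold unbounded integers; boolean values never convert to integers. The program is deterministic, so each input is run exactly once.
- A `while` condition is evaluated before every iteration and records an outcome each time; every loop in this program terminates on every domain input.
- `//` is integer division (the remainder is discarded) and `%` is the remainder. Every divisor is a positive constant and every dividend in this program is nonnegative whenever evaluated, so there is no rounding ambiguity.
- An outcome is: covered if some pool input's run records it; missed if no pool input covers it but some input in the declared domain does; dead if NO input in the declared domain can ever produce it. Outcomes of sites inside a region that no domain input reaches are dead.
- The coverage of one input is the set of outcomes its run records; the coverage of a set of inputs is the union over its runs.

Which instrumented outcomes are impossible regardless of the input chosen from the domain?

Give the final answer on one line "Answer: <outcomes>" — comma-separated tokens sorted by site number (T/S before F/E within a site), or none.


running all 77 domain inputs and tallying outcomes:
  reachable outcomes have witnesses, e.g. B1=T (e.g. n=2, q=0), B1=F (e.g. n=-1, q=0), B2=T (e.g. n=-1, q=5), B2=F (e.g. n=-1, q=0)
Answer: none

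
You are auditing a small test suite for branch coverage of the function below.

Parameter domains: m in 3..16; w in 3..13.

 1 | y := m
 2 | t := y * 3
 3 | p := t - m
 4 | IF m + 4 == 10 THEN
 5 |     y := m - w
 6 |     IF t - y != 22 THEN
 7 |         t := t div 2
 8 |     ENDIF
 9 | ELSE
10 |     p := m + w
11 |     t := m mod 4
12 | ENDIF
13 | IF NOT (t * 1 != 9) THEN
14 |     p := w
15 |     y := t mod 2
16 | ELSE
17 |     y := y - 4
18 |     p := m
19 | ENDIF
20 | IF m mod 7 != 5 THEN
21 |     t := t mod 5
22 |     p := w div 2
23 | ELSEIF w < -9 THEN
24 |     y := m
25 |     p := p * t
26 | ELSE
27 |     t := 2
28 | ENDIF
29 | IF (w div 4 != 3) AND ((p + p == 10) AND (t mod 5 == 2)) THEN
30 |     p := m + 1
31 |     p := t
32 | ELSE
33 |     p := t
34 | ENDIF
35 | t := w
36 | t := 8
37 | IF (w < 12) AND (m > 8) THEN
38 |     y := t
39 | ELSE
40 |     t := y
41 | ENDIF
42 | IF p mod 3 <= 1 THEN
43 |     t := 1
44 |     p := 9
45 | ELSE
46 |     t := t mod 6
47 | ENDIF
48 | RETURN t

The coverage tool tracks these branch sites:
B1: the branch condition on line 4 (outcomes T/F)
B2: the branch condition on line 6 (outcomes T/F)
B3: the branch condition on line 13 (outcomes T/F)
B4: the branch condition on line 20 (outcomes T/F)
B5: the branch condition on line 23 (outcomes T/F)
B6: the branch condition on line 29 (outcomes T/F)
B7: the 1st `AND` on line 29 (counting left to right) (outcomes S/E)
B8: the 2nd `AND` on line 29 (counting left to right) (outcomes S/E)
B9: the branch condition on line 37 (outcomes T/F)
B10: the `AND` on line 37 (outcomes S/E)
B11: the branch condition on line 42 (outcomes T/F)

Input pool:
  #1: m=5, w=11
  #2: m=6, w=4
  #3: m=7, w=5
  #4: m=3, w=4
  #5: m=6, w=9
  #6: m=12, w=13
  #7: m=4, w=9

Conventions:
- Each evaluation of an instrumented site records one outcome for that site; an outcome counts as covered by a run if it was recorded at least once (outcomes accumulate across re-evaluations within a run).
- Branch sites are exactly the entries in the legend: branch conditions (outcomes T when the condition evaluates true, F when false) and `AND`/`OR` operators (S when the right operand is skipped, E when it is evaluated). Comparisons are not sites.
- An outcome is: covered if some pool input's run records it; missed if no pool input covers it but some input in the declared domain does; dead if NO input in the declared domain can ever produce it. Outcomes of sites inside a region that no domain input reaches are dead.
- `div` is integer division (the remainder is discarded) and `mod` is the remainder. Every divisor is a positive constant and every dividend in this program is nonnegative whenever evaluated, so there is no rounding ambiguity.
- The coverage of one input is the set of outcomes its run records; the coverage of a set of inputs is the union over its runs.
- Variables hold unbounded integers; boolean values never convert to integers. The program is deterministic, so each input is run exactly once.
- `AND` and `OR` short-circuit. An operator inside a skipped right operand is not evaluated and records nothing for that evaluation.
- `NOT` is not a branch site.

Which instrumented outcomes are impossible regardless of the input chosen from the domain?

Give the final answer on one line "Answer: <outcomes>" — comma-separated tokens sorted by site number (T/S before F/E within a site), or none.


running all 154 domain inputs and tallying outcomes:
  B5=T: never recorded by any domain input -> dead
  reachable outcomes have witnesses, e.g. B1=T (e.g. m=6, w=3), B1=F (e.g. m=3, w=3), B2=T (e.g. m=6, w=3), B2=F (e.g. m=6, w=10)
Answer: B5=T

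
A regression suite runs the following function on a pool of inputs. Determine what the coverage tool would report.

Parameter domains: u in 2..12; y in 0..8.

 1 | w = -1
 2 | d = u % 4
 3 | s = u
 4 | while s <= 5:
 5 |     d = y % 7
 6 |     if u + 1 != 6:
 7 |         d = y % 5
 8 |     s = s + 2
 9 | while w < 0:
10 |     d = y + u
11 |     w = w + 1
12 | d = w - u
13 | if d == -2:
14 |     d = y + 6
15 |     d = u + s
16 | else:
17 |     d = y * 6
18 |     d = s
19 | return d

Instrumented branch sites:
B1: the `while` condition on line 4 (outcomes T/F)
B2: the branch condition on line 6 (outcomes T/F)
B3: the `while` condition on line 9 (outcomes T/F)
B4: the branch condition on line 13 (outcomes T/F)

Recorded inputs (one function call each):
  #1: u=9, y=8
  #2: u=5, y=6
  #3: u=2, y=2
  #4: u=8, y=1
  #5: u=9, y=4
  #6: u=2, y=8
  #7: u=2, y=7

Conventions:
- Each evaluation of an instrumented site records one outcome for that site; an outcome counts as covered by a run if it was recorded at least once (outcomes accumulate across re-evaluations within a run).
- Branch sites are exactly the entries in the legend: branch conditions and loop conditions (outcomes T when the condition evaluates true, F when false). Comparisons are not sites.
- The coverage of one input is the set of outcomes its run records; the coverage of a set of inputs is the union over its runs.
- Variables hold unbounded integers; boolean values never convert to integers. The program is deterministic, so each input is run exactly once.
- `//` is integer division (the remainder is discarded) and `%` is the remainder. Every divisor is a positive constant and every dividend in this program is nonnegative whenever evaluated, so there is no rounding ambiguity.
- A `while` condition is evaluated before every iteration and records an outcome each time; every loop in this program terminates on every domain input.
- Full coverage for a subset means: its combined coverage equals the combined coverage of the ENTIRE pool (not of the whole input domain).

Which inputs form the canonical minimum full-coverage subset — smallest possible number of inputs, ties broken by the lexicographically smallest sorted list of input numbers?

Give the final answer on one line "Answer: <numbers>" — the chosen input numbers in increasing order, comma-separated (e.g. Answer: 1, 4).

test 1 (u=9, y=8) fires B1->F, B3->T, B3->F, B4->F; hits B1=F, B3=T, B3=F, B4=F
test 2 (u=5, y=6) fires B1->T, B2->F, B1->F, B3->T, B3->F, B4->F; hits B1=T, B1=F, B2=F, B3=T, B3=F, B4=F
test 3 (u=2, y=2) fires B1->T, B2->T, B1->T, B2->T, B1->F, B3->T, B3->F, B4->T; hits B1=T, B1=F, B2=T, B3=T, B3=F, B4=T
test 4 (u=8, y=1) fires B1->F, B3->T, B3->F, B4->F; hits B1=F, B3=T, B3=F, B4=F
test 5 (u=9, y=4) fires B1->F, B3->T, B3->F, B4->F; hits B1=F, B3=T, B3=F, B4=F
test 6 (u=2, y=8) fires B1->T, B2->T, B1->T, B2->T, B1->F, B3->T, B3->F, B4->T; hits B1=T, B1=F, B2=T, B3=T, B3=F, B4=T
test 7 (u=2, y=7) fires B1->T, B2->T, B1->T, B2->T, B1->F, B3->T, B3->F, B4->T; hits B1=T, B1=F, B2=T, B3=T, B3=F, B4=T
together the pool reaches 8 outcomes: B1=T, B1=F, B2=T, B2=F, B3=T, B3=F, B4=T, B4=F
checked all size-1 subsets: none covers 8 outcomes (max 6/8)
size 2: inputs {2, 3} cover all 8 outcomes, and no lexicographically smaller subset of this size does

Answer: 2, 3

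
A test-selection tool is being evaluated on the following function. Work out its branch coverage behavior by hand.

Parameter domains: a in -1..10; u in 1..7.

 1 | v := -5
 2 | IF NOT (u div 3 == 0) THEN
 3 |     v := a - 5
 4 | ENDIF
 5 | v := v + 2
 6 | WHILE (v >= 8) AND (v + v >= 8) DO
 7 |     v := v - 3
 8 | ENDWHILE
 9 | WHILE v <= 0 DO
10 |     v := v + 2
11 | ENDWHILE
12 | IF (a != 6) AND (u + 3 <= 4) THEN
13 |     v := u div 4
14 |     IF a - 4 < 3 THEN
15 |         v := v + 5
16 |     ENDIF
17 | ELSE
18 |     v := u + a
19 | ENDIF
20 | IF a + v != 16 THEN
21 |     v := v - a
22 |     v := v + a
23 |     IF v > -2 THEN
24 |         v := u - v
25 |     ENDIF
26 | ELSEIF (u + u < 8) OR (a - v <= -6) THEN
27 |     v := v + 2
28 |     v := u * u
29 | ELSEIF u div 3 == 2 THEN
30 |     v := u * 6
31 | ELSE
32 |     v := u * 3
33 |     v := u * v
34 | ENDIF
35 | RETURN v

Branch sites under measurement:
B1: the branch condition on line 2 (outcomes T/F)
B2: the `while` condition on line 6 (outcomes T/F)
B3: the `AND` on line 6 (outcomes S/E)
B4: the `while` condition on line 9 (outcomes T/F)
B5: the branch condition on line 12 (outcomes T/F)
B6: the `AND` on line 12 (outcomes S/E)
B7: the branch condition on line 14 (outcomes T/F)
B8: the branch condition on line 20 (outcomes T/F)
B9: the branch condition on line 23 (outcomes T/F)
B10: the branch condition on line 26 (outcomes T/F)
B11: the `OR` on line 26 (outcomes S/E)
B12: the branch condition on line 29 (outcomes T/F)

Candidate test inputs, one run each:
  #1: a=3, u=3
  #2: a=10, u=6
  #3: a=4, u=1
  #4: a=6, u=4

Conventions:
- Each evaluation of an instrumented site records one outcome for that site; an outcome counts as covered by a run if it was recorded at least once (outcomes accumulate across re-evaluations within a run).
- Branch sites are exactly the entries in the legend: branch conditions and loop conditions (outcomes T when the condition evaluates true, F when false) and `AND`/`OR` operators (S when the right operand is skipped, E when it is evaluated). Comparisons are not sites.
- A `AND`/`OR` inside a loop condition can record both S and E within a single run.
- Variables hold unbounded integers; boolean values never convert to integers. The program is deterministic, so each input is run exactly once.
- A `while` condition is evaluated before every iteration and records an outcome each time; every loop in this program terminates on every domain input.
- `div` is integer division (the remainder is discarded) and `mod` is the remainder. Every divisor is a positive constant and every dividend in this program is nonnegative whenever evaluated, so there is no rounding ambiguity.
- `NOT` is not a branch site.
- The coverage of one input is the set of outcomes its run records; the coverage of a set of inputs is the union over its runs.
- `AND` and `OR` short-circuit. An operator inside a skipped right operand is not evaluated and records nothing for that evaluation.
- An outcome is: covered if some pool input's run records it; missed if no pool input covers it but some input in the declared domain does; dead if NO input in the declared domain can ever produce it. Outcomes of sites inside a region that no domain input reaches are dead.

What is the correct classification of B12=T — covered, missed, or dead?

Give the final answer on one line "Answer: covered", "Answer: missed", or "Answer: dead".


no pool input records B12=T
checking all 84 inputs in the declared domain: B12=T is never recorded -> dead
Answer: dead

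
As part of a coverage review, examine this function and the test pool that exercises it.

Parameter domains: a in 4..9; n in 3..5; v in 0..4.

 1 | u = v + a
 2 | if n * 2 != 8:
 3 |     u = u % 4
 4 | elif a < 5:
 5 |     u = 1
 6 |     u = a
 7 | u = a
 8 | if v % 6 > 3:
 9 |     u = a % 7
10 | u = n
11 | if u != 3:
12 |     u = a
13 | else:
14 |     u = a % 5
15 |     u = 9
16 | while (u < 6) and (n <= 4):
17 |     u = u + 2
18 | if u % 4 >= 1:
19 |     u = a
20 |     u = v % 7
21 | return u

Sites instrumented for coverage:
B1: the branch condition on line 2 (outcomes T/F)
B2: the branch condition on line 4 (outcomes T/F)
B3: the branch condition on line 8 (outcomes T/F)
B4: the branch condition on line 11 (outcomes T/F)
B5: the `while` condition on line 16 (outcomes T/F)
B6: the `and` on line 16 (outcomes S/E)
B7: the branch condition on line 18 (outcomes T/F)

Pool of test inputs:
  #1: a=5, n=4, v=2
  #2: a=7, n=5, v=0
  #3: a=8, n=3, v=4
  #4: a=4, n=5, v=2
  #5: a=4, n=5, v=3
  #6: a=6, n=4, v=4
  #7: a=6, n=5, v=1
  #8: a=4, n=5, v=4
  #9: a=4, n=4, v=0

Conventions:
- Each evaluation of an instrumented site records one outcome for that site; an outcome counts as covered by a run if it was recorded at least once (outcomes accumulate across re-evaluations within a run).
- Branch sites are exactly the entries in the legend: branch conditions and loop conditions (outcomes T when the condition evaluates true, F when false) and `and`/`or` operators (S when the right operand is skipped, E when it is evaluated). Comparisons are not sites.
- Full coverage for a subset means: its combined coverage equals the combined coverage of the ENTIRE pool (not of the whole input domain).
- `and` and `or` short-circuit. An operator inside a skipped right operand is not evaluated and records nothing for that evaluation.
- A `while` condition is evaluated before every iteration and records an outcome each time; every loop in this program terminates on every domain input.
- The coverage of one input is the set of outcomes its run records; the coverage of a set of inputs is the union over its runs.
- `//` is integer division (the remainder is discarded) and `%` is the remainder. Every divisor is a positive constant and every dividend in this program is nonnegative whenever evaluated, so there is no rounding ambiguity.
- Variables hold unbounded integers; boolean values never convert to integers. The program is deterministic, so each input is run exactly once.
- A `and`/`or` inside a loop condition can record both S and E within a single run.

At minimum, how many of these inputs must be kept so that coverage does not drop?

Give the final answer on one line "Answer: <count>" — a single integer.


run #1 (a=5, n=4, v=2) records B1=F, B2=F, B3=F, B4=T, B5=T, B5=F, B6=S, B6=E, B7=T
run #2 (a=7, n=5, v=0) records B1=T, B3=F, B4=T, B5=F, B6=S, B7=T
run #3 (a=8, n=3, v=4) records B1=T, B3=T, B4=F, B5=F, B6=S, B7=T
run #4 (a=4, n=5, v=2) records B1=T, B3=F, B4=T, B5=F, B6=E, B7=F
run #5 (a=4, n=5, v=3) records B1=T, B3=F, B4=T, B5=F, B6=E, B7=F
run #6 (a=6, n=4, v=4) records B1=F, B2=F, B3=T, B4=T, B5=F, B6=S, B7=T
run #7 (a=6, n=5, v=1) records B1=T, B3=F, B4=T, B5=F, B6=S, B7=T
run #8 (a=4, n=5, v=4) records B1=T, B3=T, B4=T, B5=F, B6=E, B7=F
run #9 (a=4, n=4, v=0) records B1=F, B2=T, B3=F, B4=T, B5=T, B5=F, B6=S, B6=E, B7=T
pool-wide coverage (14 outcomes): B1=T, B1=F, B2=T, B2=F, B3=T, B3=F, B4=T, B4=F, B5=T, B5=F, B6=S, B6=E, B7=T, B7=F
no size-1 subset reaches all 14 outcomes (best union: 9/14)
no size-2 subset reaches all 14 outcomes (best union: 12/14)
no size-3 subset reaches all 14 outcomes (best union: 13/14)
size 4: inputs {1, 3, 4, 9} cover all 14 outcomes, and no lexicographically smaller subset of this size does
Answer: 4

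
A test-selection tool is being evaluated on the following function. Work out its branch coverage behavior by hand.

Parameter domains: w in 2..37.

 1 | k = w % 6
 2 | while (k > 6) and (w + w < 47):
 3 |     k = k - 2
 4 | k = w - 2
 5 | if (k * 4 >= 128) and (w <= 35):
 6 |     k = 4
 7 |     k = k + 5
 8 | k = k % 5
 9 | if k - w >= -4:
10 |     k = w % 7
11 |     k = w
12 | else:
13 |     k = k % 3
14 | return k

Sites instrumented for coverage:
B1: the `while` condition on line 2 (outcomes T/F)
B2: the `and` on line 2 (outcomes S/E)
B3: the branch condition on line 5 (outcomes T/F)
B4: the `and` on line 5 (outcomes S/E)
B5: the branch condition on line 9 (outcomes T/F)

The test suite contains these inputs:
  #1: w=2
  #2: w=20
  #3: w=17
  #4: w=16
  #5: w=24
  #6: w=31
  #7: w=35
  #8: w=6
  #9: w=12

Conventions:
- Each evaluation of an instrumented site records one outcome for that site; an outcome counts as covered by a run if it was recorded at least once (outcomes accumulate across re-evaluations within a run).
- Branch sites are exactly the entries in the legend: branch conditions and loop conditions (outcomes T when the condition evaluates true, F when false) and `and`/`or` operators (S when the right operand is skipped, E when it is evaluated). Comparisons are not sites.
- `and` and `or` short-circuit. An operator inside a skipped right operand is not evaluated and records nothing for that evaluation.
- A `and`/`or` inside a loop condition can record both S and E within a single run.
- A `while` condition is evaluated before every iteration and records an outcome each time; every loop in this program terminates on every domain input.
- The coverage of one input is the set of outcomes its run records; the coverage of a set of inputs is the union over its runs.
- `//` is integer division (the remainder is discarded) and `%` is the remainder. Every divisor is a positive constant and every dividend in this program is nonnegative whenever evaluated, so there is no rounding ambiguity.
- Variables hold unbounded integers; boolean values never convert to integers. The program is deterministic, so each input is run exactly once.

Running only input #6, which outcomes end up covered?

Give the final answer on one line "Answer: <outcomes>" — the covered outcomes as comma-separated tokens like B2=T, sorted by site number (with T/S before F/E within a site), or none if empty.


Simulating input #6 (w=31) step by step:
  B2->S, B1->F, B4->S, B3->F, B5->F
as a set, this run covers: B1=F, B2=S, B3=F, B4=S, B5=F
Answer: B1=F, B2=S, B3=F, B4=S, B5=F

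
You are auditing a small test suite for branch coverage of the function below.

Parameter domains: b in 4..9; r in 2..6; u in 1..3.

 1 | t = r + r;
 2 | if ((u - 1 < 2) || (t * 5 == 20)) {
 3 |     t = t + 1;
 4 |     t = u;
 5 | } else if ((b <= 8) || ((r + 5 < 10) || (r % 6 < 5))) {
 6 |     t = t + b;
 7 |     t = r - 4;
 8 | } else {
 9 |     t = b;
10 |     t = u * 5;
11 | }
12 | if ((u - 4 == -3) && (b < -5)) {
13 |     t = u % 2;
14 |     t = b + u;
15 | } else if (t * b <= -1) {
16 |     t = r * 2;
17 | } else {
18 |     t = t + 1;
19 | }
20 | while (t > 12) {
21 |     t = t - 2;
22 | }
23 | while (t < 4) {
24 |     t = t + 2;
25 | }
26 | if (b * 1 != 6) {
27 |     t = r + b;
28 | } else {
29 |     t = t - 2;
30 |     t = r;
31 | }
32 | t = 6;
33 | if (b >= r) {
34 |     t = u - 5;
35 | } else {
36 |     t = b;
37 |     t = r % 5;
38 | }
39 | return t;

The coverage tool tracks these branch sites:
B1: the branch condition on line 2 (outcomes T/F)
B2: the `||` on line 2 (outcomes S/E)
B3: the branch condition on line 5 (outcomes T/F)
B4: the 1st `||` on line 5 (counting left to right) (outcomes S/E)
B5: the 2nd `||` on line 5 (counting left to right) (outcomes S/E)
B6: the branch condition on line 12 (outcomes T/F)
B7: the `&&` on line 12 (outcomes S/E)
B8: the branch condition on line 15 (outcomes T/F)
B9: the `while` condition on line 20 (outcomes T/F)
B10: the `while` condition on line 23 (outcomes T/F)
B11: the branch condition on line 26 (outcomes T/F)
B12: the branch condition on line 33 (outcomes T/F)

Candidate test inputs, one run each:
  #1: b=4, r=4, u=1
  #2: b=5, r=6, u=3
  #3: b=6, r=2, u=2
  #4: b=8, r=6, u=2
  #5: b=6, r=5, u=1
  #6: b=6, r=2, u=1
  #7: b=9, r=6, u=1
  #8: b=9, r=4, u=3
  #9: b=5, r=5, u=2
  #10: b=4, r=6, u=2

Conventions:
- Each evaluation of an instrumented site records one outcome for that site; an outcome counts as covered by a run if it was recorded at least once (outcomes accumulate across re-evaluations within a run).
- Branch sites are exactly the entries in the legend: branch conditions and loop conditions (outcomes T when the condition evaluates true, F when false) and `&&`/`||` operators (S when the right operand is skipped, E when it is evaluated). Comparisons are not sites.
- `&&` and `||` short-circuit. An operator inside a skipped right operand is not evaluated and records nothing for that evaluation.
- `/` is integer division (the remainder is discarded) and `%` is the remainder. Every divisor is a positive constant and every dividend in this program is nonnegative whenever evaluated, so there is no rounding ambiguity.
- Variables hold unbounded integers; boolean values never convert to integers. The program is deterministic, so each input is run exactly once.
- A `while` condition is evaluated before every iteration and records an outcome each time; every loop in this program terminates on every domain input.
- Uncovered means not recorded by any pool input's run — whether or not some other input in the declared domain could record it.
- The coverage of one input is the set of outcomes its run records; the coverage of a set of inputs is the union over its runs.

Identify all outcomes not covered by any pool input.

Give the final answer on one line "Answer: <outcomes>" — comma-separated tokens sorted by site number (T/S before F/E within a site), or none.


input #1, b=4, r=4, u=1: outcomes B1=T, B2=S, B6=F, B7=E, B8=F, B9=F, B10=T, B10=F, B11=T, B12=T
input #2, b=5, r=6, u=3: outcomes B1=F, B2=E, B3=T, B4=S, B6=F, B7=S, B8=F, B9=F, B10=T, B10=F, B11=T, B12=F
input #3, b=6, r=2, u=2: outcomes B1=T, B2=S, B6=F, B7=S, B8=F, B9=F, B10=T, B10=F, B11=F, B12=T
input #4, b=8, r=6, u=2: outcomes B1=T, B2=S, B6=F, B7=S, B8=F, B9=F, B10=T, B10=F, B11=T, B12=T
input #5, b=6, r=5, u=1: outcomes B1=T, B2=S, B6=F, B7=E, B8=F, B9=F, B10=T, B10=F, B11=F, B12=T
input #6, b=6, r=2, u=1: outcomes B1=T, B2=S, B6=F, B7=E, B8=F, B9=F, B10=T, B10=F, B11=F, B12=T
input #7, b=9, r=6, u=1: outcomes B1=T, B2=S, B6=F, B7=E, B8=F, B9=F, B10=T, B10=F, B11=T, B12=T
input #8, b=9, r=4, u=3: outcomes B1=F, B2=E, B3=T, B4=E, B5=S, B6=F, B7=S, B8=F, B9=F, B10=T, B10=F, B11=T, B12=T
input #9, b=5, r=5, u=2: outcomes B1=T, B2=S, B6=F, B7=S, B8=F, B9=F, B10=T, B10=F, B11=T, B12=T
input #10, b=4, r=6, u=2: outcomes B1=T, B2=S, B6=F, B7=S, B8=F, B9=F, B10=T, B10=F, B11=T, B12=F
union over the pool: B1=T, B1=F, B2=S, B2=E, B3=T, B4=S, B4=E, B5=S, B6=F, B7=S, B7=E, B8=F, B9=F, B10=T, B10=F, B11=T, B11=F, B12=T, B12=F
uncovered (5 of 24): B3=F, B5=E, B6=T, B8=T, B9=T
Answer: B3=F, B5=E, B6=T, B8=T, B9=T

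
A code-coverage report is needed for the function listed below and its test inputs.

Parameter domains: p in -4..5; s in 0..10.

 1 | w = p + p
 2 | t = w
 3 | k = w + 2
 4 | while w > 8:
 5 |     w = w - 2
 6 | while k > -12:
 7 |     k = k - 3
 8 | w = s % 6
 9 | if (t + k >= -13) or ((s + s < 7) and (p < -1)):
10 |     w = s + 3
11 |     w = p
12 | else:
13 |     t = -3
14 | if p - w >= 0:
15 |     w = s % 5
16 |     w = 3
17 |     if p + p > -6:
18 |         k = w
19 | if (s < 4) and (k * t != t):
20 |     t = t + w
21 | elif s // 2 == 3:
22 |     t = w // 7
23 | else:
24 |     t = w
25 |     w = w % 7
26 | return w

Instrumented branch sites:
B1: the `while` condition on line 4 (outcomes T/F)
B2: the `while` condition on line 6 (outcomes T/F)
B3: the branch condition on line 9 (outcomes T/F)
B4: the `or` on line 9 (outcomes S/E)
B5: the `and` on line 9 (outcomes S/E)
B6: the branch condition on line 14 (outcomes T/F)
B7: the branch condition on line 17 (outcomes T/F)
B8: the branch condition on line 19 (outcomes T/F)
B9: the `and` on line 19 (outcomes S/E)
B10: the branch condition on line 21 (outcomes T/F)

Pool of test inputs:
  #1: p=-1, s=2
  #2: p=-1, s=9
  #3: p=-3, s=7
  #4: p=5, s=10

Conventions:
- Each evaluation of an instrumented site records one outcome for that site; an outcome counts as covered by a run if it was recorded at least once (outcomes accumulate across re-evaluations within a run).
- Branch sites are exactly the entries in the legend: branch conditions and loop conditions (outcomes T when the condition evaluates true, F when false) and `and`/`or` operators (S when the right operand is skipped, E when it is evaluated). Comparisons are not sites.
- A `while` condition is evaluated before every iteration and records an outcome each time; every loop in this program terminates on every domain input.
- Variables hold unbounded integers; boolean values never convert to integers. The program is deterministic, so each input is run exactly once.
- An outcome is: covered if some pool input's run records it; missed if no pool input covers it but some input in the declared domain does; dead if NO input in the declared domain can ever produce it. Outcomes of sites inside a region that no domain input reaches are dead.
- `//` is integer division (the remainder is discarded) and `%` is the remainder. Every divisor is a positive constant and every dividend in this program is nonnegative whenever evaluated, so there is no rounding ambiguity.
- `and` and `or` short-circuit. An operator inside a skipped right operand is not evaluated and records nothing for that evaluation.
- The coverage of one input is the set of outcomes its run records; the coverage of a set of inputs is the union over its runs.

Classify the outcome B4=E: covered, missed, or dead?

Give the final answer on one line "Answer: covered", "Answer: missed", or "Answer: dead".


B4=E is recorded by pool input(s) 1, 2, 3 -> covered
Answer: covered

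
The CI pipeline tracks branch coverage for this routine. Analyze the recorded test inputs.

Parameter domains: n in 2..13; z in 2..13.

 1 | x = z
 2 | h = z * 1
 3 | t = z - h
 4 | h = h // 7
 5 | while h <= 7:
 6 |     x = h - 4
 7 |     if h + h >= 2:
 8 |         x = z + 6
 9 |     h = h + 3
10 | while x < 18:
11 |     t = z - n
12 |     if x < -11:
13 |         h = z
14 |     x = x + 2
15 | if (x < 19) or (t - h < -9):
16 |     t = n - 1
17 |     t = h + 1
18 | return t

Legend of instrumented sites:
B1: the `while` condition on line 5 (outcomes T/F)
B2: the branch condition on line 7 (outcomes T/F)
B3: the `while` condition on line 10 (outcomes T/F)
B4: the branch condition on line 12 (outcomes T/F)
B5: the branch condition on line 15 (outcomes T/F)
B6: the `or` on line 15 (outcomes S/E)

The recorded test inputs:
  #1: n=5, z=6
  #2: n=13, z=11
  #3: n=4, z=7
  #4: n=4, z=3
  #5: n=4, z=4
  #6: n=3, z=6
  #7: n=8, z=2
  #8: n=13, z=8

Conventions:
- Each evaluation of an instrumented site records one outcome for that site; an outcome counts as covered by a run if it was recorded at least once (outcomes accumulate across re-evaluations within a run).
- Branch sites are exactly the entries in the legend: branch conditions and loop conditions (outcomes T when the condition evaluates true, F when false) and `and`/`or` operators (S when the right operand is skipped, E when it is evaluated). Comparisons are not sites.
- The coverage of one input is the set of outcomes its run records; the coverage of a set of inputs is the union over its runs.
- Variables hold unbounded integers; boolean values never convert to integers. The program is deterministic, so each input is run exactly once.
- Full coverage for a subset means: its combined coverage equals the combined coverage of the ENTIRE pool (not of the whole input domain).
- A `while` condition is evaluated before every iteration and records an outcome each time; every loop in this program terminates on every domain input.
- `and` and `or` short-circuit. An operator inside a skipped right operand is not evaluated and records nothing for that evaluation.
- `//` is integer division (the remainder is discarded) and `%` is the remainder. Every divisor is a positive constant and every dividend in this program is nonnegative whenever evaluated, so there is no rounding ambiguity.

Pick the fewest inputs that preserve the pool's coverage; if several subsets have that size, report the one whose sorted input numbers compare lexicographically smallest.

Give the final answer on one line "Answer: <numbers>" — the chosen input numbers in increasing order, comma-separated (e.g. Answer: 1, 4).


input #1 (n=5, z=6): events B1->T, B2->F, B1->T, B2->T, B1->T, B2->T, B1->F, B3->T, B4->F, B3->T, B4->F, B3->T, B4->F, B3->F, ...; covers B1=T, B1=F, B2=T, B2=F, B3=T, B3=F, B4=F, B5=T, B6=S
input #2 (n=13, z=11): events B1->T, B2->T, B1->T, B2->T, B1->T, B2->T, B1->F, B3->T, B4->F, B3->F, B6->E, B5->T; covers B1=T, B1=F, B2=T, B3=T, B3=F, B4=F, B5=T, B6=E
input #3 (n=4, z=7): events B1->T, B2->T, B1->T, B2->T, B1->T, B2->T, B1->F, B3->T, B4->F, B3->T, B4->F, B3->T, B4->F, B3->F, ...; covers B1=T, B1=F, B2=T, B3=T, B3=F, B4=F, B5=F, B6=E
input #4 (n=4, z=3): events B1->T, B2->F, B1->T, B2->T, B1->T, B2->T, B1->F, B3->T, B4->F, B3->T, B4->F, B3->T, B4->F, B3->T, ...; covers B1=T, B1=F, B2=T, B2=F, B3=T, B3=F, B4=F, B5=T, B6=E
input #5 (n=4, z=4): events B1->T, B2->F, B1->T, B2->T, B1->T, B2->T, B1->F, B3->T, B4->F, B3->T, B4->F, B3->T, B4->F, B3->T, ...; covers B1=T, B1=F, B2=T, B2=F, B3=T, B3=F, B4=F, B5=T, B6=S
input #6 (n=3, z=6): events B1->T, B2->F, B1->T, B2->T, B1->T, B2->T, B1->F, B3->T, B4->F, B3->T, B4->F, B3->T, B4->F, B3->F, ...; covers B1=T, B1=F, B2=T, B2=F, B3=T, B3=F, B4=F, B5=T, B6=S
input #7 (n=8, z=2): events B1->T, B2->F, B1->T, B2->T, B1->T, B2->T, B1->F, B3->T, B4->F, B3->T, B4->F, B3->T, B4->F, B3->T, ...; covers B1=T, B1=F, B2=T, B2=F, B3=T, B3=F, B4=F, B5=T, B6=S
input #8 (n=13, z=8): events B1->T, B2->T, B1->T, B2->T, B1->T, B2->T, B1->F, B3->T, B4->F, B3->T, B4->F, B3->F, B6->S, B5->T; covers B1=T, B1=F, B2=T, B3=T, B3=F, B4=F, B5=T, B6=S
together the pool reaches 11 outcomes: B1=T, B1=F, B2=T, B2=F, B3=T, B3=F, B4=F, B5=T, B5=F, B6=S, B6=E
every size-1 subset falls short of the 11 outcomes (best: 9/11)
the canonical winner is {1, 3}: size 2, full 11-outcome coverage, earliest index list among size-2 covers
Answer: 1, 3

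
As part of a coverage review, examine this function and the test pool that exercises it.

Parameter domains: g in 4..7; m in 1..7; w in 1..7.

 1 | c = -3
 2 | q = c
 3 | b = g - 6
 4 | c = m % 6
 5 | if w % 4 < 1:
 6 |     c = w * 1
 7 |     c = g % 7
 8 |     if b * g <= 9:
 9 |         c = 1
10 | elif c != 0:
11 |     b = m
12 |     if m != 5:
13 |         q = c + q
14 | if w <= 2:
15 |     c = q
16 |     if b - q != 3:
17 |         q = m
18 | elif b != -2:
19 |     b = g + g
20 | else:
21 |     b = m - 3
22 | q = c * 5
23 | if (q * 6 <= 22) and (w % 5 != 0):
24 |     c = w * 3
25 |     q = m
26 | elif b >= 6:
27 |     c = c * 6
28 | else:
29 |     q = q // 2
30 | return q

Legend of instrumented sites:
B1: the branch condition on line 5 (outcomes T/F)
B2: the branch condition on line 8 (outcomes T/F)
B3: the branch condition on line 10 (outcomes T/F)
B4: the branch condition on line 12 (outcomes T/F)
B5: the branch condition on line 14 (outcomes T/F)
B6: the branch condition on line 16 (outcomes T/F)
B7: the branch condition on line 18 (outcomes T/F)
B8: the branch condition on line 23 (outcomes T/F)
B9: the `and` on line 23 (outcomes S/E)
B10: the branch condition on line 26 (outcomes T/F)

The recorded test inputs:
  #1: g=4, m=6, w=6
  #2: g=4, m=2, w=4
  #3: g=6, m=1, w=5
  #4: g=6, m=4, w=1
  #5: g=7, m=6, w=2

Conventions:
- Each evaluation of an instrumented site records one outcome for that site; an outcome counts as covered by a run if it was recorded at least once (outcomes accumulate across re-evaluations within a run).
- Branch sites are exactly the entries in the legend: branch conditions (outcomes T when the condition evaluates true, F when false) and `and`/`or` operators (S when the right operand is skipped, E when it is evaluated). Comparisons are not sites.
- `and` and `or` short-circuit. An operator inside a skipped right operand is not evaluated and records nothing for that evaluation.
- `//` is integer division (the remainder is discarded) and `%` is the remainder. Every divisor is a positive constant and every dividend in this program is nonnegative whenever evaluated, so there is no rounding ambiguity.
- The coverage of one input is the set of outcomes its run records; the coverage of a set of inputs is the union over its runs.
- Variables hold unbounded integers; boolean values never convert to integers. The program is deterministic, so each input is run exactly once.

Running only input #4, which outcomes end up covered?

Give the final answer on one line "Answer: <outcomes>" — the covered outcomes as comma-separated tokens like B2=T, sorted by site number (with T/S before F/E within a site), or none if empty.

Simulating input #4 (g=6, m=4, w=1) step by step:
  B1->F, B3->T, B4->T, B5->T, B6->F, B9->S, B8->F, B10->F
deduplicating events, the covered set is: B1=F, B3=T, B4=T, B5=T, B6=F, B8=F, B9=S, B10=F

Answer: B1=F, B3=T, B4=T, B5=T, B6=F, B8=F, B9=S, B10=F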